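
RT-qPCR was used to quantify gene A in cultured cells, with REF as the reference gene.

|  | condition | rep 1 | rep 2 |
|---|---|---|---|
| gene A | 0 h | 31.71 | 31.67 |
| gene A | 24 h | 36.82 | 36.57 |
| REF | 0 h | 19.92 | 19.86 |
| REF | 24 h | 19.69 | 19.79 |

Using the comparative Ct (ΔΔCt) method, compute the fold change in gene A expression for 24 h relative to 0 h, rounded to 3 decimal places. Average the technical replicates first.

Mean Ct: gene A 0 h 31.690; gene A 24 h 36.695; REF 0 h 19.890; REF 24 h 19.740
ΔCt(0 h) = 31.690 − 19.890 = 11.800
ΔCt(24 h) = 36.695 − 19.740 = 16.955
ΔΔCt = 16.955 − 11.800 = 5.155
Fold change = 2^(−5.155) = 0.0281

0.028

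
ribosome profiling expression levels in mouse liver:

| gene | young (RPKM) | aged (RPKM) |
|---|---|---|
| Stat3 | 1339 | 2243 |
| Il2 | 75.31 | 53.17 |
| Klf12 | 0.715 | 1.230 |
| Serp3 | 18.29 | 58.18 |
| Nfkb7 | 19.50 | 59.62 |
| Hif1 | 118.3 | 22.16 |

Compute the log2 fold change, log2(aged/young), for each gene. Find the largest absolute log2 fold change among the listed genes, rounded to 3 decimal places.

log2(2243/1339) = 0.744  (Stat3)
log2(53.17/75.31) = -0.502  (Il2)
log2(1.230/0.715) = 0.783  (Klf12)
log2(58.18/18.29) = 1.669  (Serp3)
log2(59.62/19.50) = 1.612  (Nfkb7)
log2(22.16/118.3) = -2.416  (Hif1)
The largest magnitude belongs to Hif1.

2.416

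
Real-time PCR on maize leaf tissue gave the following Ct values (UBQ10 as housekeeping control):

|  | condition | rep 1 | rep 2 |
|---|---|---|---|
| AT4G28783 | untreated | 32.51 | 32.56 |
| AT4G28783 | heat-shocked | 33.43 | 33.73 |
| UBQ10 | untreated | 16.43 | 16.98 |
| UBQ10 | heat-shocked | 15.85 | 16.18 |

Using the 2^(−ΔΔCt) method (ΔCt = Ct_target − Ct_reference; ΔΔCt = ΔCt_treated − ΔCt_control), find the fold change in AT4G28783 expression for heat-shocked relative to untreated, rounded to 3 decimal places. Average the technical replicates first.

0.300

Mean Ct: AT4G28783 untreated 32.535; AT4G28783 heat-shocked 33.580; UBQ10 untreated 16.705; UBQ10 heat-shocked 16.015
ΔCt(untreated) = 32.535 − 16.705 = 15.830
ΔCt(heat-shocked) = 33.580 − 16.015 = 17.565
ΔΔCt = 17.565 − 15.830 = 1.735
Fold change = 2^(−1.735) = 0.3004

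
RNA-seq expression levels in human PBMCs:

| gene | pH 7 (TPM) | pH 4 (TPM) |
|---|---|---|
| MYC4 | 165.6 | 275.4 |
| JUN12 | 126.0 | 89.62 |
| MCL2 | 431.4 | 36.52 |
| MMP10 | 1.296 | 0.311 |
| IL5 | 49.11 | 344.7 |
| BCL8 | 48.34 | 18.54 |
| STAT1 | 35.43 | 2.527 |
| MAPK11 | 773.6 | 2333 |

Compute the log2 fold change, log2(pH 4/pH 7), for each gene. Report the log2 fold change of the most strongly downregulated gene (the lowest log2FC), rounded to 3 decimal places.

log2(275.4/165.6) = 0.734  (MYC4)
log2(89.62/126.0) = -0.492  (JUN12)
log2(36.52/431.4) = -3.562  (MCL2)
log2(0.311/1.296) = -2.059  (MMP10)
log2(344.7/49.11) = 2.811  (IL5)
log2(18.54/48.34) = -1.383  (BCL8)
log2(2.527/35.43) = -3.809  (STAT1)
log2(2333/773.6) = 1.593  (MAPK11)
STAT1 is most strongly downregulated.

-3.809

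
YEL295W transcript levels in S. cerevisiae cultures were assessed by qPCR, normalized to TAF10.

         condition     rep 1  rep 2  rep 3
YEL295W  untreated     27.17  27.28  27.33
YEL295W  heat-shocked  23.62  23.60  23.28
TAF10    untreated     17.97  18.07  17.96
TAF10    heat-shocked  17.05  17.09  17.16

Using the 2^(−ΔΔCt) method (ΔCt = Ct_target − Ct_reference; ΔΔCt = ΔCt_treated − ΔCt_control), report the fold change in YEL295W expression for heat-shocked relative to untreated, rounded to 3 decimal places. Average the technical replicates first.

7.260

Mean Ct: YEL295W untreated 27.260; YEL295W heat-shocked 23.500; TAF10 untreated 18.000; TAF10 heat-shocked 17.100
ΔCt(untreated) = 27.260 − 18.000 = 9.260
ΔCt(heat-shocked) = 23.500 − 17.100 = 6.400
ΔΔCt = 6.400 − 9.260 = -2.860
Fold change = 2^(−(-2.860)) = 2^2.860 = 7.2602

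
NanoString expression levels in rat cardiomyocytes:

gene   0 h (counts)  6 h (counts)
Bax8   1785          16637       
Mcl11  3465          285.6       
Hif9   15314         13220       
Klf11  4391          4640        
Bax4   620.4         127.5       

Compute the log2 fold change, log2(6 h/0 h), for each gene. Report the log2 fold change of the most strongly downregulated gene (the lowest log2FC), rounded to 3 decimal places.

log2(16637/1785) = 3.220  (Bax8)
log2(285.6/3465) = -3.601  (Mcl11)
log2(13220/15314) = -0.212  (Hif9)
log2(4640/4391) = 0.080  (Klf11)
log2(127.5/620.4) = -2.283  (Bax4)
Mcl11 is most strongly downregulated.

-3.601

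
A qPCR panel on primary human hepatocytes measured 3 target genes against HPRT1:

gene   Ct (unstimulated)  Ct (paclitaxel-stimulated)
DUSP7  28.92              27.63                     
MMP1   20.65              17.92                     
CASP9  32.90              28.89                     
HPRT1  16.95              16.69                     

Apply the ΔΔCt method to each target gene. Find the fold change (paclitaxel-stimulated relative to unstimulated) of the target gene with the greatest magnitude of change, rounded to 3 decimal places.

13.454

DUSP7: ΔΔCt = (27.63−16.69) − (28.92−16.95) = 10.94 − 11.97 = -1.03; fold change = 2^1.03 = 2.042
MMP1: ΔΔCt = (17.92−16.69) − (20.65−16.95) = 1.23 − 3.70 = -2.47; fold change = 2^2.47 = 5.540
CASP9: ΔΔCt = (28.89−16.69) − (32.90−16.95) = 12.20 − 15.95 = -3.75; fold change = 2^3.75 = 13.454
CASP9 has the largest |ΔΔCt| = 3.75.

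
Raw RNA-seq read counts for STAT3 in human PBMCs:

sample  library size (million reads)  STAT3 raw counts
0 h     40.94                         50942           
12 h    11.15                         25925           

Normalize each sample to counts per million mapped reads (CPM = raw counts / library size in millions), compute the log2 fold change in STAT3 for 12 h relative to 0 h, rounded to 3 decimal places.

0.902

CPM(0 h) = 50942 / 40.94 = 1244.3087
CPM(12 h) = 25925 / 11.15 = 2325.1121
Fold change = 2325.1121 / 1244.3087 = 1.86860
log2(1.86860) = 0.9020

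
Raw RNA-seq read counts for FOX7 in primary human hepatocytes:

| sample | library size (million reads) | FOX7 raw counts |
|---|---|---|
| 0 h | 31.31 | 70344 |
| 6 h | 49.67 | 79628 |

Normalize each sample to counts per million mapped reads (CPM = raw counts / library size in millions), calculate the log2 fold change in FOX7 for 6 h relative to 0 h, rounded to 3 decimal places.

CPM(0 h) = 70344 / 31.31 = 2246.6943
CPM(6 h) = 79628 / 49.67 = 1603.1407
Fold change = 1603.1407 / 2246.6943 = 0.71356
log2(0.71356) = -0.4869

-0.487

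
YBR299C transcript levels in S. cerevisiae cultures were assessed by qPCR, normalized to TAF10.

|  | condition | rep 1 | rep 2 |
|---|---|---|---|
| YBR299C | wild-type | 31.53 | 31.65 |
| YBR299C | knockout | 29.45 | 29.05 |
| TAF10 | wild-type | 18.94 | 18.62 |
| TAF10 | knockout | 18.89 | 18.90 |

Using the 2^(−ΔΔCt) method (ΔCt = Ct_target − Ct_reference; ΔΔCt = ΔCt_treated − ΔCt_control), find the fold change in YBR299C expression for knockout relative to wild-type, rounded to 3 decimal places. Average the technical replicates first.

5.483

Mean Ct: YBR299C wild-type 31.590; YBR299C knockout 29.250; TAF10 wild-type 18.780; TAF10 knockout 18.895
ΔCt(wild-type) = 31.590 − 18.780 = 12.810
ΔCt(knockout) = 29.250 − 18.895 = 10.355
ΔΔCt = 10.355 − 12.810 = -2.455
Fold change = 2^(−(-2.455)) = 2^2.455 = 5.4831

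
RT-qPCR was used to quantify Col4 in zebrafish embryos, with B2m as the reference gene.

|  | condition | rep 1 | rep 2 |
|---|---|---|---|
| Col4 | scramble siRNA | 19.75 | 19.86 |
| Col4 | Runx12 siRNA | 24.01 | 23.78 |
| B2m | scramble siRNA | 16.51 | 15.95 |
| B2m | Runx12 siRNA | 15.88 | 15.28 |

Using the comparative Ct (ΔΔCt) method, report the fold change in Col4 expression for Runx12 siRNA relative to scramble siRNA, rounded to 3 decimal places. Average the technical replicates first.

Mean Ct: Col4 scramble siRNA 19.805; Col4 Runx12 siRNA 23.895; B2m scramble siRNA 16.230; B2m Runx12 siRNA 15.580
ΔCt(scramble siRNA) = 19.805 − 16.230 = 3.575
ΔCt(Runx12 siRNA) = 23.895 − 15.580 = 8.315
ΔΔCt = 8.315 − 3.575 = 4.740
Fold change = 2^(−4.740) = 0.0374

0.037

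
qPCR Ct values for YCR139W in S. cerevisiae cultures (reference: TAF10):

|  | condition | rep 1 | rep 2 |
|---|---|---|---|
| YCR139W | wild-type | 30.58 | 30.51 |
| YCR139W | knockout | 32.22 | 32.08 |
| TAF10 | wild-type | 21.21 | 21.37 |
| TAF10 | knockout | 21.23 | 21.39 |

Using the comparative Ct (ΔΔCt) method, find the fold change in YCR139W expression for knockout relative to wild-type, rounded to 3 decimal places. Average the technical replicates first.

Mean Ct: YCR139W wild-type 30.545; YCR139W knockout 32.150; TAF10 wild-type 21.290; TAF10 knockout 21.310
ΔCt(wild-type) = 30.545 − 21.290 = 9.255
ΔCt(knockout) = 32.150 − 21.310 = 10.840
ΔΔCt = 10.840 − 9.255 = 1.585
Fold change = 2^(−1.585) = 0.3333

0.333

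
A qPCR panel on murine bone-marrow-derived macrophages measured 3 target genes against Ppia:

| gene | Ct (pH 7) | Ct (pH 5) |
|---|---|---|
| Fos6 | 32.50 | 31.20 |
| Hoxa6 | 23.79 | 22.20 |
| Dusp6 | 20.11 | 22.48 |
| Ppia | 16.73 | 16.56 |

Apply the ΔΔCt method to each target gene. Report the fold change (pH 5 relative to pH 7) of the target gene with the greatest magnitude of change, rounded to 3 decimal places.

Fos6: ΔΔCt = (31.20−16.56) − (32.50−16.73) = 14.64 − 15.77 = -1.13; fold change = 2^1.13 = 2.189
Hoxa6: ΔΔCt = (22.20−16.56) − (23.79−16.73) = 5.64 − 7.06 = -1.42; fold change = 2^1.42 = 2.676
Dusp6: ΔΔCt = (22.48−16.56) − (20.11−16.73) = 5.92 − 3.38 = 2.54; fold change = 2^-2.54 = 0.172
Dusp6 has the largest |ΔΔCt| = 2.54.

0.172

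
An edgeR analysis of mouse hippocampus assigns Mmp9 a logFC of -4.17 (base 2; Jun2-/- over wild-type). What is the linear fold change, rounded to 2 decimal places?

0.06

Fold change = 2^(-4.17) = 0.056
That is, Mmp9 drops to 5.6% of the wild-type level.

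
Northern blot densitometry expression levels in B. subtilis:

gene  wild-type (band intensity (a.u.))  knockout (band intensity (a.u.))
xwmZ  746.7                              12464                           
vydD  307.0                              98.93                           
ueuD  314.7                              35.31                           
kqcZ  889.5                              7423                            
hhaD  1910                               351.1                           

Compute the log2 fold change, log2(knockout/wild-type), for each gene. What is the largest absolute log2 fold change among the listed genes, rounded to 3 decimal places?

4.061

log2(12464/746.7) = 4.061  (xwmZ)
log2(98.93/307.0) = -1.634  (vydD)
log2(35.31/314.7) = -3.156  (ueuD)
log2(7423/889.5) = 3.061  (kqcZ)
log2(351.1/1910) = -2.444  (hhaD)
The largest magnitude belongs to xwmZ.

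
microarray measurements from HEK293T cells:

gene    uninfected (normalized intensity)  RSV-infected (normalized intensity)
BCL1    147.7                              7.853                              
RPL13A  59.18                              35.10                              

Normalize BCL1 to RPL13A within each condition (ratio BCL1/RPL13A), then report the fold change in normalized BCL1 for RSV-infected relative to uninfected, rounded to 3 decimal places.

0.090

BCL1/RPL13A (uninfected) = 147.7 / 59.18 = 2.4958
BCL1/RPL13A (RSV-infected) = 7.853 / 35.10 = 0.22373
Fold change = 0.22373 / 2.4958 = 0.0896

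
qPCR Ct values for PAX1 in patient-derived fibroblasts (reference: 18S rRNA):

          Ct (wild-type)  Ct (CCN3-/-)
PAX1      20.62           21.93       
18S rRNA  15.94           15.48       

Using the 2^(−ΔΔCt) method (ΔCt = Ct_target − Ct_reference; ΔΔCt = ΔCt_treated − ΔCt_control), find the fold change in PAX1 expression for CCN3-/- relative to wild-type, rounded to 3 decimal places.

0.293

ΔCt(wild-type) = 20.620 − 15.940 = 4.680
ΔCt(CCN3-/-) = 21.930 − 15.480 = 6.450
ΔΔCt = 6.450 − 4.680 = 1.770
Fold change = 2^(−1.770) = 0.2932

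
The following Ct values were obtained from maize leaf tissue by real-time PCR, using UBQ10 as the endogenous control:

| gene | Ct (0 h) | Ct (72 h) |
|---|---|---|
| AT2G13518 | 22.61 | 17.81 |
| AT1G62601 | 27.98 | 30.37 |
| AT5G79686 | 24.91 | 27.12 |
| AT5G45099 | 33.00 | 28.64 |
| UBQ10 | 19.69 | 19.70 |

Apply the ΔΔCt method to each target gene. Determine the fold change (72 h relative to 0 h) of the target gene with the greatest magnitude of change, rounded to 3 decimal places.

AT2G13518: ΔΔCt = (17.81−19.70) − (22.61−19.69) = -1.89 − 2.92 = -4.81; fold change = 2^4.81 = 28.051
AT1G62601: ΔΔCt = (30.37−19.70) − (27.98−19.69) = 10.67 − 8.29 = 2.38; fold change = 2^-2.38 = 0.192
AT5G79686: ΔΔCt = (27.12−19.70) − (24.91−19.69) = 7.42 − 5.22 = 2.20; fold change = 2^-2.20 = 0.218
AT5G45099: ΔΔCt = (28.64−19.70) − (33.00−19.69) = 8.94 − 13.31 = -4.37; fold change = 2^4.37 = 20.678
AT2G13518 has the largest |ΔΔCt| = 4.81.

28.051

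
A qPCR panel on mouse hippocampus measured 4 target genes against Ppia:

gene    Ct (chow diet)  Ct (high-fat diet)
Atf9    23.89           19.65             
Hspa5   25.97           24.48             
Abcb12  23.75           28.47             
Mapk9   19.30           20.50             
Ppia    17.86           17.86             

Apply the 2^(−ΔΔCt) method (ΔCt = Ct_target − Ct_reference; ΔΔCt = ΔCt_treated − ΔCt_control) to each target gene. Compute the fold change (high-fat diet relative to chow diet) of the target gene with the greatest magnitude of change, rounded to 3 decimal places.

0.038

Atf9: ΔΔCt = (19.65−17.86) − (23.89−17.86) = 1.79 − 6.03 = -4.24; fold change = 2^4.24 = 18.896
Hspa5: ΔΔCt = (24.48−17.86) − (25.97−17.86) = 6.62 − 8.11 = -1.49; fold change = 2^1.49 = 2.809
Abcb12: ΔΔCt = (28.47−17.86) − (23.75−17.86) = 10.61 − 5.89 = 4.72; fold change = 2^-4.72 = 0.038
Mapk9: ΔΔCt = (20.50−17.86) − (19.30−17.86) = 2.64 − 1.44 = 1.20; fold change = 2^-1.20 = 0.435
Abcb12 has the largest |ΔΔCt| = 4.72.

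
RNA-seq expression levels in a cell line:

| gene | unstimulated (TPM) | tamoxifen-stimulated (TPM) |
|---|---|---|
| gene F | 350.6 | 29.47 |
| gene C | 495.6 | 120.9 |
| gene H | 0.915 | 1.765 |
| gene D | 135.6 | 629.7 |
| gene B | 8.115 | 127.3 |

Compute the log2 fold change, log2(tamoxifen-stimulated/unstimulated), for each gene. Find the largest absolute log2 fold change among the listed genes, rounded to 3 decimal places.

3.971

log2(29.47/350.6) = -3.573  (gene F)
log2(120.9/495.6) = -2.035  (gene C)
log2(1.765/0.915) = 0.948  (gene H)
log2(629.7/135.6) = 2.215  (gene D)
log2(127.3/8.115) = 3.971  (gene B)
The largest magnitude belongs to gene B.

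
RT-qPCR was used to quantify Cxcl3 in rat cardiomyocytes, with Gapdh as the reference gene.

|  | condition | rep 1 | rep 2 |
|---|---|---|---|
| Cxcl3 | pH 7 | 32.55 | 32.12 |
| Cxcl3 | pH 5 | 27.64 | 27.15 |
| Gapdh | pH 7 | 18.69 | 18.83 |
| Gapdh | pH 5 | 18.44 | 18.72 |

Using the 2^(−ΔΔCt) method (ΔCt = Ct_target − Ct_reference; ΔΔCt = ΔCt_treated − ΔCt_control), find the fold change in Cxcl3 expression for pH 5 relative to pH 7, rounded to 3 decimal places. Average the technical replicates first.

27.096

Mean Ct: Cxcl3 pH 7 32.335; Cxcl3 pH 5 27.395; Gapdh pH 7 18.760; Gapdh pH 5 18.580
ΔCt(pH 7) = 32.335 − 18.760 = 13.575
ΔCt(pH 5) = 27.395 − 18.580 = 8.815
ΔΔCt = 8.815 − 13.575 = -4.760
Fold change = 2^(−(-4.760)) = 2^4.760 = 27.0958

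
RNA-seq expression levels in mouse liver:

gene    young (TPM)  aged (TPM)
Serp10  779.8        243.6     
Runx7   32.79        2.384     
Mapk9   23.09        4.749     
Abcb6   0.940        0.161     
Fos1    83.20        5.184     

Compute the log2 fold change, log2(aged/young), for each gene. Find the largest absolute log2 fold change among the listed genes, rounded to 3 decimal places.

4.004

log2(243.6/779.8) = -1.679  (Serp10)
log2(2.384/32.79) = -3.782  (Runx7)
log2(4.749/23.09) = -2.282  (Mapk9)
log2(0.161/0.940) = -2.546  (Abcb6)
log2(5.184/83.20) = -4.004  (Fos1)
The largest magnitude belongs to Fos1.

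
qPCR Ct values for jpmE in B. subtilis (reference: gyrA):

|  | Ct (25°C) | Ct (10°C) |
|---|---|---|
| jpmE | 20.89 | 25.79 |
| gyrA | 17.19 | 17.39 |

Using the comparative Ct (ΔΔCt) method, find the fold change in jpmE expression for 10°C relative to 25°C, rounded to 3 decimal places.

ΔCt(25°C) = 20.890 − 17.190 = 3.700
ΔCt(10°C) = 25.790 − 17.390 = 8.400
ΔΔCt = 8.400 − 3.700 = 4.700
Fold change = 2^(−4.700) = 0.0385

0.038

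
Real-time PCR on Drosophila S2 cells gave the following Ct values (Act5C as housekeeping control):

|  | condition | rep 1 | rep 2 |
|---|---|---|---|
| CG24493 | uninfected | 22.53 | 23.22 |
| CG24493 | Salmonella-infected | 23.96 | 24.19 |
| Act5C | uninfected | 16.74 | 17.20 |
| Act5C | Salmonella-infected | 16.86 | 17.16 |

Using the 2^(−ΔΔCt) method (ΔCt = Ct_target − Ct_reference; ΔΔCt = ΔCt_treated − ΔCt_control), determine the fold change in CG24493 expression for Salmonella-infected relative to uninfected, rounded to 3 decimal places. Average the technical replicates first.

Mean Ct: CG24493 uninfected 22.875; CG24493 Salmonella-infected 24.075; Act5C uninfected 16.970; Act5C Salmonella-infected 17.010
ΔCt(uninfected) = 22.875 − 16.970 = 5.905
ΔCt(Salmonella-infected) = 24.075 − 17.010 = 7.065
ΔΔCt = 7.065 − 5.905 = 1.160
Fold change = 2^(−1.160) = 0.4475

0.448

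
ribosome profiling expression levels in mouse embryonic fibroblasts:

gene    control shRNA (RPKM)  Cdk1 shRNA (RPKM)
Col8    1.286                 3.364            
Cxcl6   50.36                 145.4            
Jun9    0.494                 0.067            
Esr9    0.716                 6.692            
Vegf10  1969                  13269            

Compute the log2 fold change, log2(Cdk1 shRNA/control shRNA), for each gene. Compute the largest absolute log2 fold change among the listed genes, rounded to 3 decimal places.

3.224

log2(3.364/1.286) = 1.387  (Col8)
log2(145.4/50.36) = 1.530  (Cxcl6)
log2(0.067/0.494) = -2.882  (Jun9)
log2(6.692/0.716) = 3.224  (Esr9)
log2(13269/1969) = 2.753  (Vegf10)
The largest magnitude belongs to Esr9.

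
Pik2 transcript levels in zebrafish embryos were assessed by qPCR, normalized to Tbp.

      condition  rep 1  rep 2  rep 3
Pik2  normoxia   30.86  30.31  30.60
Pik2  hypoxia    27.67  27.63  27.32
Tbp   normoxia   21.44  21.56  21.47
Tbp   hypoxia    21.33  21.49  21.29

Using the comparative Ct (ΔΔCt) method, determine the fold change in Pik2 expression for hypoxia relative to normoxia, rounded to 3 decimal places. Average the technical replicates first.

7.621

Mean Ct: Pik2 normoxia 30.590; Pik2 hypoxia 27.540; Tbp normoxia 21.490; Tbp hypoxia 21.370
ΔCt(normoxia) = 30.590 − 21.490 = 9.100
ΔCt(hypoxia) = 27.540 − 21.370 = 6.170
ΔΔCt = 6.170 − 9.100 = -2.930
Fold change = 2^(−(-2.930)) = 2^2.930 = 7.6211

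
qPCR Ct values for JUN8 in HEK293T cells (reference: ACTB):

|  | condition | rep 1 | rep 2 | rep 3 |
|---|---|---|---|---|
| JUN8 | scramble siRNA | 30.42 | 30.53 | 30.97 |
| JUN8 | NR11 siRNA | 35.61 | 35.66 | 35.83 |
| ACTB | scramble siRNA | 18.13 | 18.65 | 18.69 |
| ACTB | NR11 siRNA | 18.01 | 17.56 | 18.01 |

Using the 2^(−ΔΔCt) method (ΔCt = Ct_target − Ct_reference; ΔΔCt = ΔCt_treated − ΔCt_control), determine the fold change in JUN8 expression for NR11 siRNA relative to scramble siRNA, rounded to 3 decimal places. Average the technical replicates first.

0.019

Mean Ct: JUN8 scramble siRNA 30.640; JUN8 NR11 siRNA 35.700; ACTB scramble siRNA 18.490; ACTB NR11 siRNA 17.860
ΔCt(scramble siRNA) = 30.640 − 18.490 = 12.150
ΔCt(NR11 siRNA) = 35.700 − 17.860 = 17.840
ΔΔCt = 17.840 − 12.150 = 5.690
Fold change = 2^(−5.690) = 0.0194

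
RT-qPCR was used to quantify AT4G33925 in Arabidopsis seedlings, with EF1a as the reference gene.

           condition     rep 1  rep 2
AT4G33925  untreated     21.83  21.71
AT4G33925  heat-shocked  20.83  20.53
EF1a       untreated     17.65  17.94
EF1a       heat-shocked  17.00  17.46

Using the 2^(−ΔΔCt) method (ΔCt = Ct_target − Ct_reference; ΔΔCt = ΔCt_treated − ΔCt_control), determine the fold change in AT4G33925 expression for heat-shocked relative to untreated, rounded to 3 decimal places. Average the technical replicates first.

1.439

Mean Ct: AT4G33925 untreated 21.770; AT4G33925 heat-shocked 20.680; EF1a untreated 17.795; EF1a heat-shocked 17.230
ΔCt(untreated) = 21.770 − 17.795 = 3.975
ΔCt(heat-shocked) = 20.680 − 17.230 = 3.450
ΔΔCt = 3.450 − 3.975 = -0.525
Fold change = 2^(−(-0.525)) = 2^0.525 = 1.4389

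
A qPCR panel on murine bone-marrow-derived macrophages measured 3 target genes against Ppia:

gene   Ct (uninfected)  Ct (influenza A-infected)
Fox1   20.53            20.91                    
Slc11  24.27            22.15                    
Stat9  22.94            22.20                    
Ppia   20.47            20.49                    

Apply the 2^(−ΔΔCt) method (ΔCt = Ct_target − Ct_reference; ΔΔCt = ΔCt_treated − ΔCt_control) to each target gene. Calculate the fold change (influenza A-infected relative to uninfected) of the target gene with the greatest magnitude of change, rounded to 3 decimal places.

Fox1: ΔΔCt = (20.91−20.49) − (20.53−20.47) = 0.42 − 0.06 = 0.36; fold change = 2^-0.36 = 0.779
Slc11: ΔΔCt = (22.15−20.49) − (24.27−20.47) = 1.66 − 3.80 = -2.14; fold change = 2^2.14 = 4.408
Stat9: ΔΔCt = (22.20−20.49) − (22.94−20.47) = 1.71 − 2.47 = -0.76; fold change = 2^0.76 = 1.693
Slc11 has the largest |ΔΔCt| = 2.14.

4.408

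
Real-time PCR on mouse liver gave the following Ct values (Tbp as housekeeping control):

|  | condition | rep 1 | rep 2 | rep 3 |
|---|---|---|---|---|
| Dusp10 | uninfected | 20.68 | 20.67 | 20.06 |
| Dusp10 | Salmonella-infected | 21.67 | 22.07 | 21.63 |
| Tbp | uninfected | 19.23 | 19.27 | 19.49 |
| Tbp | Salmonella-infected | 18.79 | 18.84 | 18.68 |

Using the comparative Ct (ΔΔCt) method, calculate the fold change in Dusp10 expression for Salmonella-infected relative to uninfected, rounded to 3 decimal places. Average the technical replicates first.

Mean Ct: Dusp10 uninfected 20.470; Dusp10 Salmonella-infected 21.790; Tbp uninfected 19.330; Tbp Salmonella-infected 18.770
ΔCt(uninfected) = 20.470 − 19.330 = 1.140
ΔCt(Salmonella-infected) = 21.790 − 18.770 = 3.020
ΔΔCt = 3.020 − 1.140 = 1.880
Fold change = 2^(−1.880) = 0.2717

0.272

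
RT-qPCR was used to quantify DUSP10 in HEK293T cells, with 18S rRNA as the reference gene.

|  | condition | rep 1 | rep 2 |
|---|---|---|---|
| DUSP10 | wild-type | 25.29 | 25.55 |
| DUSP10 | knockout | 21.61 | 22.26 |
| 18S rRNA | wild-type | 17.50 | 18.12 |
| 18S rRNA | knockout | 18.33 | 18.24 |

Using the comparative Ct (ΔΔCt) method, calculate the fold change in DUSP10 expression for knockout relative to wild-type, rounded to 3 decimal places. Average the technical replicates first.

15.562

Mean Ct: DUSP10 wild-type 25.420; DUSP10 knockout 21.935; 18S rRNA wild-type 17.810; 18S rRNA knockout 18.285
ΔCt(wild-type) = 25.420 − 17.810 = 7.610
ΔCt(knockout) = 21.935 − 18.285 = 3.650
ΔΔCt = 3.650 − 7.610 = -3.960
Fold change = 2^(−(-3.960)) = 2^3.960 = 15.5625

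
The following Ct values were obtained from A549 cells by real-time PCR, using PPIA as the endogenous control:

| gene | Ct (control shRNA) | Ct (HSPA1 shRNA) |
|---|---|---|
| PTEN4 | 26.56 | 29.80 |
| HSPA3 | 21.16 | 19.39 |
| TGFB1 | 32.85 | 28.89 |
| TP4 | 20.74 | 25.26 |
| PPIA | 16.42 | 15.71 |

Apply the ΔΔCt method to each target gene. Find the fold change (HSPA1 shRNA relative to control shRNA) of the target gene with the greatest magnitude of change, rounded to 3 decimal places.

PTEN4: ΔΔCt = (29.80−15.71) − (26.56−16.42) = 14.09 − 10.14 = 3.95; fold change = 2^-3.95 = 0.065
HSPA3: ΔΔCt = (19.39−15.71) − (21.16−16.42) = 3.68 − 4.74 = -1.06; fold change = 2^1.06 = 2.085
TGFB1: ΔΔCt = (28.89−15.71) − (32.85−16.42) = 13.18 − 16.43 = -3.25; fold change = 2^3.25 = 9.514
TP4: ΔΔCt = (25.26−15.71) − (20.74−16.42) = 9.55 − 4.32 = 5.23; fold change = 2^-5.23 = 0.027
TP4 has the largest |ΔΔCt| = 5.23.

0.027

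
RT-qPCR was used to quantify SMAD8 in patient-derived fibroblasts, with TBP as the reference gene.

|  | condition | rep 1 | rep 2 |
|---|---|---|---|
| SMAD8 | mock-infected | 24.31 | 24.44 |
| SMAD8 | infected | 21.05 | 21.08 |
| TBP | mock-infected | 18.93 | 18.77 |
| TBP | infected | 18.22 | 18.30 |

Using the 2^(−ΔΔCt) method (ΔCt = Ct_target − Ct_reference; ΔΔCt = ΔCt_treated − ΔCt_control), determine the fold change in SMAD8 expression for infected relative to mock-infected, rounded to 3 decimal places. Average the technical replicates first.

6.589

Mean Ct: SMAD8 mock-infected 24.375; SMAD8 infected 21.065; TBP mock-infected 18.850; TBP infected 18.260
ΔCt(mock-infected) = 24.375 − 18.850 = 5.525
ΔCt(infected) = 21.065 − 18.260 = 2.805
ΔΔCt = 2.805 − 5.525 = -2.720
Fold change = 2^(−(-2.720)) = 2^2.720 = 6.5887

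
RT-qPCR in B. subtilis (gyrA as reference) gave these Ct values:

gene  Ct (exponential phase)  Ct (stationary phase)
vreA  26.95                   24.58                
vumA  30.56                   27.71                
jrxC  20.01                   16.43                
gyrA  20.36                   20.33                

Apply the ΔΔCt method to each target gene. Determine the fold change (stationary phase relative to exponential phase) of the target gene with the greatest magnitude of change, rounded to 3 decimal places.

vreA: ΔΔCt = (24.58−20.33) − (26.95−20.36) = 4.25 − 6.59 = -2.34; fold change = 2^2.34 = 5.063
vumA: ΔΔCt = (27.71−20.33) − (30.56−20.36) = 7.38 − 10.20 = -2.82; fold change = 2^2.82 = 7.062
jrxC: ΔΔCt = (16.43−20.33) − (20.01−20.36) = -3.90 − (-0.35) = -3.55; fold change = 2^3.55 = 11.713
jrxC has the largest |ΔΔCt| = 3.55.

11.713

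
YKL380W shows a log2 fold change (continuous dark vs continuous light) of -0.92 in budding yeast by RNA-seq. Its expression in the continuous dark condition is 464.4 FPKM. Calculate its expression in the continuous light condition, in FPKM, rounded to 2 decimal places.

Fold change = 2^(-0.92) = 0.5285
continuous light expression = 464.4 / 0.5285 = 878.70

878.70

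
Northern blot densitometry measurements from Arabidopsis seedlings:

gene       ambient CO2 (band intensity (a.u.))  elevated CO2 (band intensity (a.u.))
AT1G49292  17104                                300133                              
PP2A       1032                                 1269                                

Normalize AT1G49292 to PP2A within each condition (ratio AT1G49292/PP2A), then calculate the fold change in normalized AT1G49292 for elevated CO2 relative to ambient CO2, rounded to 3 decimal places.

AT1G49292/PP2A (ambient CO2) = 17104 / 1032 = 16.574
AT1G49292/PP2A (elevated CO2) = 300133 / 1269 = 236.51
Fold change = 236.51 / 16.574 = 14.2703

14.270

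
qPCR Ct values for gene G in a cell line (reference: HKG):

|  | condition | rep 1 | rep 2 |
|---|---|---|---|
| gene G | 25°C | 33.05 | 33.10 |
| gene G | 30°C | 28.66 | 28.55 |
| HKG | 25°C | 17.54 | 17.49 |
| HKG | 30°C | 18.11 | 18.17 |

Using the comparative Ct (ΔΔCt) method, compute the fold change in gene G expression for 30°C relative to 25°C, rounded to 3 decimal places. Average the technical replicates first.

Mean Ct: gene G 25°C 33.075; gene G 30°C 28.605; HKG 25°C 17.515; HKG 30°C 18.140
ΔCt(25°C) = 33.075 − 17.515 = 15.560
ΔCt(30°C) = 28.605 − 18.140 = 10.465
ΔΔCt = 10.465 − 15.560 = -5.095
Fold change = 2^(−(-5.095)) = 2^5.095 = 34.1781

34.178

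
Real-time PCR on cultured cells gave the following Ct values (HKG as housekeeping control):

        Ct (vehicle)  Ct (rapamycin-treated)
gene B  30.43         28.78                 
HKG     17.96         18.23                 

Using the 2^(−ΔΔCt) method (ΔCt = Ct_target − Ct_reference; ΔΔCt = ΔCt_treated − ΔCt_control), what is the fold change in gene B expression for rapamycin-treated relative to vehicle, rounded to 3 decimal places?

ΔCt(vehicle) = 30.430 − 17.960 = 12.470
ΔCt(rapamycin-treated) = 28.780 − 18.230 = 10.550
ΔΔCt = 10.550 − 12.470 = -1.920
Fold change = 2^(−(-1.920)) = 2^1.920 = 3.7842

3.784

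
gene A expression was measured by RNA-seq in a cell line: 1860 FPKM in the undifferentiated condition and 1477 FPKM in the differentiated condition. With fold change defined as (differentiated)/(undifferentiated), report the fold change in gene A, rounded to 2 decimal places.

0.79

Fold change = 1477 / 1860 = 0.794
gene A is downregulated.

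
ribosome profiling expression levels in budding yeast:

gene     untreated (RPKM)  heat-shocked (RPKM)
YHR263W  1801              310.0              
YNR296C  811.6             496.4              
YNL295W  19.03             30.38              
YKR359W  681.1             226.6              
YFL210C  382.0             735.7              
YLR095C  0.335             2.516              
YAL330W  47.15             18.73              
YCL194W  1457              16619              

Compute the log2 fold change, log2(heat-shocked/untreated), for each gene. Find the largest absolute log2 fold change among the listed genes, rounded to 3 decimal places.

3.512

log2(310.0/1801) = -2.538  (YHR263W)
log2(496.4/811.6) = -0.709  (YNR296C)
log2(30.38/19.03) = 0.675  (YNL295W)
log2(226.6/681.1) = -1.588  (YKR359W)
log2(735.7/382.0) = 0.946  (YFL210C)
log2(2.516/0.335) = 2.909  (YLR095C)
log2(18.73/47.15) = -1.332  (YAL330W)
log2(16619/1457) = 3.512  (YCL194W)
The largest magnitude belongs to YCL194W.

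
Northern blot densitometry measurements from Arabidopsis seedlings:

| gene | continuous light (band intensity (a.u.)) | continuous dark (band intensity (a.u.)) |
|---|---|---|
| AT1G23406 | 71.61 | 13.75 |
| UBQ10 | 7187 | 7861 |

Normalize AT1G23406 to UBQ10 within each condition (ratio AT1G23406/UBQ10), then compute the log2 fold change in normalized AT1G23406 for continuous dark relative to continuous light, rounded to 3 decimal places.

-2.510

AT1G23406/UBQ10 (continuous light) = 71.61 / 7187 = 0.0099638
AT1G23406/UBQ10 (continuous dark) = 13.75 / 7861 = 0.0017491
Fold change = 0.0017491 / 0.0099638 = 0.1755
log2(0.1755) = -2.5101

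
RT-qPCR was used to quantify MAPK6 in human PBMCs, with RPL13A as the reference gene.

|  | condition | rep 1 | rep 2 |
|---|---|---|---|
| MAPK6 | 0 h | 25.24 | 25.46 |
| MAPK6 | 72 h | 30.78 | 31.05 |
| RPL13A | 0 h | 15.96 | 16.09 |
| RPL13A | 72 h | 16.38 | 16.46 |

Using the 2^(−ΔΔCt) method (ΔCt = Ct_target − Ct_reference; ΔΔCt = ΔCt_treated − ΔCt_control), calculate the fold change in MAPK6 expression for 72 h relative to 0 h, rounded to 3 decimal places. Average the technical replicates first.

Mean Ct: MAPK6 0 h 25.350; MAPK6 72 h 30.915; RPL13A 0 h 16.025; RPL13A 72 h 16.420
ΔCt(0 h) = 25.350 − 16.025 = 9.325
ΔCt(72 h) = 30.915 − 16.420 = 14.495
ΔΔCt = 14.495 − 9.325 = 5.170
Fold change = 2^(−5.170) = 0.0278

0.028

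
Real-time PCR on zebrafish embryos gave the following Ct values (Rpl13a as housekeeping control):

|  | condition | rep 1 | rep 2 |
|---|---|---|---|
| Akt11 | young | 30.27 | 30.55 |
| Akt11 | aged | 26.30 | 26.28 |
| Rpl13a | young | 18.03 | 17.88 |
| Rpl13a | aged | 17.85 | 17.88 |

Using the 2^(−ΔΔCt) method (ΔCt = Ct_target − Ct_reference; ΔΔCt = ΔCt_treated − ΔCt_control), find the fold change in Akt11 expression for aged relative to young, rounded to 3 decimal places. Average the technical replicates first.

16.336

Mean Ct: Akt11 young 30.410; Akt11 aged 26.290; Rpl13a young 17.955; Rpl13a aged 17.865
ΔCt(young) = 30.410 − 17.955 = 12.455
ΔCt(aged) = 26.290 − 17.865 = 8.425
ΔΔCt = 8.425 − 12.455 = -4.030
Fold change = 2^(−(-4.030)) = 2^4.030 = 16.3362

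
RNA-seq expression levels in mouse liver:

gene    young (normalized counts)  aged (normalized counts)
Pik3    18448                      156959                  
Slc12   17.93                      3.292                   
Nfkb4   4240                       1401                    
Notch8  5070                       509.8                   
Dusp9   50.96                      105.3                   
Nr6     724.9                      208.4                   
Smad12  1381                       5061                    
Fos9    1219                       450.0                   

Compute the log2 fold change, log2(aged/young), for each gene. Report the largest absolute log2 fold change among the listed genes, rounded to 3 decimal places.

log2(156959/18448) = 3.089  (Pik3)
log2(3.292/17.93) = -2.445  (Slc12)
log2(1401/4240) = -1.598  (Nfkb4)
log2(509.8/5070) = -3.314  (Notch8)
log2(105.3/50.96) = 1.047  (Dusp9)
log2(208.4/724.9) = -1.798  (Nr6)
log2(5061/1381) = 1.874  (Smad12)
log2(450.0/1219) = -1.438  (Fos9)
The largest magnitude belongs to Notch8.

3.314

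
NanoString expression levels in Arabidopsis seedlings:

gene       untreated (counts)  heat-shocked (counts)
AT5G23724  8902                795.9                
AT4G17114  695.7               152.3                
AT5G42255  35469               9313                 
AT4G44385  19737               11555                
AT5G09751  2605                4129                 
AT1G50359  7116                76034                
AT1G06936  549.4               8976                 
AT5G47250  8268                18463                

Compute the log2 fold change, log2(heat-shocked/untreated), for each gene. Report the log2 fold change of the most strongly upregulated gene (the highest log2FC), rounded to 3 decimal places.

4.030

log2(795.9/8902) = -3.483  (AT5G23724)
log2(152.3/695.7) = -2.192  (AT4G17114)
log2(9313/35469) = -1.929  (AT5G42255)
log2(11555/19737) = -0.772  (AT4G44385)
log2(4129/2605) = 0.665  (AT5G09751)
log2(76034/7116) = 3.418  (AT1G50359)
log2(8976/549.4) = 4.030  (AT1G06936)
log2(18463/8268) = 1.159  (AT5G47250)
AT1G06936 is most strongly upregulated.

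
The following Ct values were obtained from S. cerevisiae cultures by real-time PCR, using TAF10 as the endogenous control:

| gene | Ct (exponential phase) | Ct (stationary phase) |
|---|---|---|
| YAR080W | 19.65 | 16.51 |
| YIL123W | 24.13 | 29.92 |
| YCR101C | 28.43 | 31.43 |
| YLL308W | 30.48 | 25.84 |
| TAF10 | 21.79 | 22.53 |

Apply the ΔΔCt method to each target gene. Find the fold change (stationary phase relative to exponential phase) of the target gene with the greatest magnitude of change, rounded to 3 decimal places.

YAR080W: ΔΔCt = (16.51−22.53) − (19.65−21.79) = -6.02 − (-2.14) = -3.88; fold change = 2^3.88 = 14.723
YIL123W: ΔΔCt = (29.92−22.53) − (24.13−21.79) = 7.39 − 2.34 = 5.05; fold change = 2^-5.05 = 0.030
YCR101C: ΔΔCt = (31.43−22.53) − (28.43−21.79) = 8.90 − 6.64 = 2.26; fold change = 2^-2.26 = 0.209
YLL308W: ΔΔCt = (25.84−22.53) − (30.48−21.79) = 3.31 − 8.69 = -5.38; fold change = 2^5.38 = 41.643
YLL308W has the largest |ΔΔCt| = 5.38.

41.643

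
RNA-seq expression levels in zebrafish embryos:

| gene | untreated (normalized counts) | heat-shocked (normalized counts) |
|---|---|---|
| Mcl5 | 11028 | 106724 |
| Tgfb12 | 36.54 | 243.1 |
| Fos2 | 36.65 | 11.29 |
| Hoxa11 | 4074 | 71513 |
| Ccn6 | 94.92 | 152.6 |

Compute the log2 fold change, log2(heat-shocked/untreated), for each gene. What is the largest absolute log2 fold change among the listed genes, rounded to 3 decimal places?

4.134

log2(106724/11028) = 3.275  (Mcl5)
log2(243.1/36.54) = 2.734  (Tgfb12)
log2(11.29/36.65) = -1.699  (Fos2)
log2(71513/4074) = 4.134  (Hoxa11)
log2(152.6/94.92) = 0.685  (Ccn6)
The largest magnitude belongs to Hoxa11.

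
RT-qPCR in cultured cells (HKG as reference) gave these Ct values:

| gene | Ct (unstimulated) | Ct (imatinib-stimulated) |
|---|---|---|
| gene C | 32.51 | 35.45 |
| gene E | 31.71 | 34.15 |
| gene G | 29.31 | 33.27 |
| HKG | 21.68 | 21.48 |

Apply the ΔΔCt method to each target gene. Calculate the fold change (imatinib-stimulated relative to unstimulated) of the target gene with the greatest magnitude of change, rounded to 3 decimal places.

0.056

gene C: ΔΔCt = (35.45−21.48) − (32.51−21.68) = 13.97 − 10.83 = 3.14; fold change = 2^-3.14 = 0.113
gene E: ΔΔCt = (34.15−21.48) − (31.71−21.68) = 12.67 − 10.03 = 2.64; fold change = 2^-2.64 = 0.160
gene G: ΔΔCt = (33.27−21.48) − (29.31−21.68) = 11.79 − 7.63 = 4.16; fold change = 2^-4.16 = 0.056
gene G has the largest |ΔΔCt| = 4.16.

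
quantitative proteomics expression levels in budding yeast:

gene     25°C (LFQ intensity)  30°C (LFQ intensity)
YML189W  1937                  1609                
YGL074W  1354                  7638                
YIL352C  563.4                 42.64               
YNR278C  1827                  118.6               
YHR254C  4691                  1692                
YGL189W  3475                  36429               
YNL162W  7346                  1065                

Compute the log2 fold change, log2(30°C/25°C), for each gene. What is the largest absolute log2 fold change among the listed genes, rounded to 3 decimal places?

3.945

log2(1609/1937) = -0.268  (YML189W)
log2(7638/1354) = 2.496  (YGL074W)
log2(42.64/563.4) = -3.724  (YIL352C)
log2(118.6/1827) = -3.945  (YNR278C)
log2(1692/4691) = -1.471  (YHR254C)
log2(36429/3475) = 3.390  (YGL189W)
log2(1065/7346) = -2.786  (YNL162W)
The largest magnitude belongs to YNR278C.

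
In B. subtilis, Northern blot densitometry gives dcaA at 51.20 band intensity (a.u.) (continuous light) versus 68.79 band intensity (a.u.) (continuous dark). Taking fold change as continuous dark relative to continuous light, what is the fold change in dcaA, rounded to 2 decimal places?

Fold change = 68.79 / 51.20 = 1.344
dcaA is upregulated.

1.34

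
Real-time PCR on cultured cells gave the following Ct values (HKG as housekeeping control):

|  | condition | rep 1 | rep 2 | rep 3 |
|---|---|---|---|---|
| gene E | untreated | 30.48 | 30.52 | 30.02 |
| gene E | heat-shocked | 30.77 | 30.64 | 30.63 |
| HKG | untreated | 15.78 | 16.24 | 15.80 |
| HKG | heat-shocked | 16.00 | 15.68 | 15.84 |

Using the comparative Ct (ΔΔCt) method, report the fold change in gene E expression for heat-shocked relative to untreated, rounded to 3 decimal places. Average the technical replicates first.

0.737

Mean Ct: gene E untreated 30.340; gene E heat-shocked 30.680; HKG untreated 15.940; HKG heat-shocked 15.840
ΔCt(untreated) = 30.340 − 15.940 = 14.400
ΔCt(heat-shocked) = 30.680 − 15.840 = 14.840
ΔΔCt = 14.840 − 14.400 = 0.440
Fold change = 2^(−0.440) = 0.7371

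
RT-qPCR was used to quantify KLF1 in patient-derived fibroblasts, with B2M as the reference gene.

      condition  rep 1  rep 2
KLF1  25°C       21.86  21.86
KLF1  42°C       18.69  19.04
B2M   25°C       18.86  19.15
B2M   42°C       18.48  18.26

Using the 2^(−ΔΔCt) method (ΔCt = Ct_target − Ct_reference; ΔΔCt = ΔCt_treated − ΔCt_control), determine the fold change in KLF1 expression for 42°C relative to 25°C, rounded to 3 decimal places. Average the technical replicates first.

Mean Ct: KLF1 25°C 21.860; KLF1 42°C 18.865; B2M 25°C 19.005; B2M 42°C 18.370
ΔCt(25°C) = 21.860 − 19.005 = 2.855
ΔCt(42°C) = 18.865 − 18.370 = 0.495
ΔΔCt = 0.495 − 2.855 = -2.360
Fold change = 2^(−(-2.360)) = 2^2.360 = 5.1337

5.134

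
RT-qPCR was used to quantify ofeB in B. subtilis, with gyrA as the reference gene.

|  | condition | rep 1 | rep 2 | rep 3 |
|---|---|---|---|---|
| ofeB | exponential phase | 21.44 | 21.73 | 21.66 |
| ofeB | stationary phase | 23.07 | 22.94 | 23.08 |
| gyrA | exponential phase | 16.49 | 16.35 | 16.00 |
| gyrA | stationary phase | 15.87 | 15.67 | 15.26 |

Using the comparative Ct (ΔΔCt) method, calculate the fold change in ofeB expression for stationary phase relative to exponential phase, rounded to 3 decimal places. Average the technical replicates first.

0.233

Mean Ct: ofeB exponential phase 21.610; ofeB stationary phase 23.030; gyrA exponential phase 16.280; gyrA stationary phase 15.600
ΔCt(exponential phase) = 21.610 − 16.280 = 5.330
ΔCt(stationary phase) = 23.030 − 15.600 = 7.430
ΔΔCt = 7.430 − 5.330 = 2.100
Fold change = 2^(−2.100) = 0.2333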